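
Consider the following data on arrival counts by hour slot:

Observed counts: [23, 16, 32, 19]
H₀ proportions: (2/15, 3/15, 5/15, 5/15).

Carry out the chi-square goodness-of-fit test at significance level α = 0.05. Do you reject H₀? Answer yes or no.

reject H₀: yes

n = 90; E_i = n·p_i = [12.00, 18.00, 30.00, 30.00]
χ² = (23−12.00)²/12.00 + (16−18.00)²/18.00 + (32−30.00)²/30.00 + (19−30.00)²/30.00 = 14.4722
df = 3
p-value (upper-tail) = 0.00233
At α=0.05: p < α → reject H₀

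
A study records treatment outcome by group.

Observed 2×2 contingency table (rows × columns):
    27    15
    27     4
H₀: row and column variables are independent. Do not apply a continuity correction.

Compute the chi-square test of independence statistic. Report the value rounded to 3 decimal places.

test statistic = 4.820

Row totals [42, 31], col totals [54, 19], n=73
χ² = (27−31.07)²/31.07 + (15−10.93)²/10.93 + (27−22.93)²/22.93 + (4−8.07)²/8.07 = 4.8203
df = 1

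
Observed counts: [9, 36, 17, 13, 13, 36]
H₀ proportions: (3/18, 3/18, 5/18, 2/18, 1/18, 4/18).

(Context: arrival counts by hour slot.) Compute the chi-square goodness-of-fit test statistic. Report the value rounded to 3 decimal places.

test statistic = 34.850

n = 124; E_i = n·p_i = [20.67, 20.67, 34.44, 13.78, 6.89, 27.56]
χ² = (9−20.67)²/20.67 + (36−20.67)²/20.67 + (17−34.44)²/34.44 + (13−13.78)²/13.78 + (13−6.89)²/6.89 + (36−27.56)²/27.56 = 34.8500
df = 5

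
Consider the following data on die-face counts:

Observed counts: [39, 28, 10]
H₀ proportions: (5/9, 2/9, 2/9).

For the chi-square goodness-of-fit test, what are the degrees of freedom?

degrees of freedom = 2

df = k − 1 = 3 − 1 = 2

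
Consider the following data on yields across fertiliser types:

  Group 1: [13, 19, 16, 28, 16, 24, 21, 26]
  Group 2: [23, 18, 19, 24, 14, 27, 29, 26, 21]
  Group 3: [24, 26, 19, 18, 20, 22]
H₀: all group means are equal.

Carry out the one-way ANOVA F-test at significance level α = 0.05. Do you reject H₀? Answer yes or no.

Group means [20.38, 22.33, 21.50], grand mean 21.435
SSB = Σnᵢ(x̄ᵢ−x̄)² = 16.277; SSW = ΣΣ(x−x̄ᵢ)² = 429.375
MSB = 16.277/2 = 8.1386; MSW = 429.375/20 = 21.4688
F = MSB/MSW = 0.3791
df = (2, 20)
p-value (upper-tail) = 0.68930
At α=0.05: p ≥ α → fail to reject H₀

reject H₀: no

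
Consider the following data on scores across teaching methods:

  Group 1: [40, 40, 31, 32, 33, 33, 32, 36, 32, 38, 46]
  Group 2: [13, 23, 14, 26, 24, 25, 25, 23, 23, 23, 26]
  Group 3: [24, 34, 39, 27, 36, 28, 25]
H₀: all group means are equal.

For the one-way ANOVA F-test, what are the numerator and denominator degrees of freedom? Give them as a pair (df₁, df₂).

degrees of freedom = [2, 26]

k = 3 groups, N = 29 total
df = (k−1, N−k) = (3−1, 29−3) = (2, 26)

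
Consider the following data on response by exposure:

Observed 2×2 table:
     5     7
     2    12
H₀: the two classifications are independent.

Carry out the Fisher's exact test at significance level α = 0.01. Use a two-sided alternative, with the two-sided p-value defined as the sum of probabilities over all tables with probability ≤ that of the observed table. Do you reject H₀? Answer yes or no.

Margins: r₁=12, r₂=14, c₁=7, c₂=19, n=26
p_obs = C(12,5)·C(14,2)/C(26,7); sum pmf over tables with pmf ≤ p_obs
p-value (two-sided) = 0.19043
At α=0.01: p ≥ α → fail to reject H₀

reject H₀: no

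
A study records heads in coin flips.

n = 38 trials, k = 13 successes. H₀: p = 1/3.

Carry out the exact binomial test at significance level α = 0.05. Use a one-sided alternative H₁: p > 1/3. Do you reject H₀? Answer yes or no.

Exact binomial: n=38, k=13, p₀=1/3=0.3333
P(X≥13) from Σ C(n,i)·p₀^i·(1−p₀)^(n−i)
p-value (one-sided, H₁ greater) = 0.51511
At α=0.05: p ≥ α → fail to reject H₀

reject H₀: no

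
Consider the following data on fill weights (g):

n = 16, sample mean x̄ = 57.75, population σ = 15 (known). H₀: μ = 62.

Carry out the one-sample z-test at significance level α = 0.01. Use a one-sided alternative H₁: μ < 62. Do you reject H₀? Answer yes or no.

reject H₀: no

SE = σ/√n = 15/√16 = 3.7500
z = (x̄−μ₀)/SE = (57.75−62)/3.7500 = -1.1333
p-value (one-sided, H₁ less) = 0.12854
At α=0.01: p ≥ α → fail to reject H₀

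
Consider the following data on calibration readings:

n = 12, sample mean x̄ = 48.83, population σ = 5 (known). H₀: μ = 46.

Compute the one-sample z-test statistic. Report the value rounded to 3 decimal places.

SE = σ/√n = 5/√12 = 1.4434
z = (x̄−μ₀)/SE = (48.83−46)/1.4434 = 1.9607

test statistic = 1.961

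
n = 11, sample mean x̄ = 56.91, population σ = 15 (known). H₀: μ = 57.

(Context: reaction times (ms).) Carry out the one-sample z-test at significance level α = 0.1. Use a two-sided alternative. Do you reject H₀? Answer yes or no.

reject H₀: no

SE = σ/√n = 15/√11 = 4.5227
z = (x̄−μ₀)/SE = (56.91−57)/4.5227 = -0.0199
p-value (two-sided) = 0.98412
At α=0.1: p ≥ α → fail to reject H₀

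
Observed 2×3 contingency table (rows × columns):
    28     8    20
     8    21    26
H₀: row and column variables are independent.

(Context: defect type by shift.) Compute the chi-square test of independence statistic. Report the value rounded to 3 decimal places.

test statistic = 17.714

Row totals [56, 55], col totals [36, 29, 46], n=111
χ² = (28−18.16)²/18.16 + (8−14.63)²/14.63 + (20−23.21)²/23.21 + (8−17.84)²/17.84 + (21−14.37)²/14.37 + (26−22.79)²/22.79 = 17.7137
df = 2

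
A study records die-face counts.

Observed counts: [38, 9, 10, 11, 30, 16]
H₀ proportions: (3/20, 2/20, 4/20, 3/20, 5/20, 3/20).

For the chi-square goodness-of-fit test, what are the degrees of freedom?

degrees of freedom = 5

df = k − 1 = 6 − 1 = 5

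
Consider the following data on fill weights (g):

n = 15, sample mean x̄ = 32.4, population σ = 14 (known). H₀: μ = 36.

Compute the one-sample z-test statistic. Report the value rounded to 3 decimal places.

SE = σ/√n = 14/√15 = 3.6148
z = (x̄−μ₀)/SE = (32.4−36)/3.6148 = -0.9959

test statistic = -0.996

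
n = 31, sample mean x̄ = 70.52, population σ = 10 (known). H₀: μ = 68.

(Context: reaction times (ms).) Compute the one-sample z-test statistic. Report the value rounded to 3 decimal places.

test statistic = 1.403

SE = σ/√n = 10/√31 = 1.7961
z = (x̄−μ₀)/SE = (70.52−68)/1.7961 = 1.4031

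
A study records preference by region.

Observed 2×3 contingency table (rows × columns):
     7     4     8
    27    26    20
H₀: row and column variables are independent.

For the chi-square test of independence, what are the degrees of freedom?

df = (r−1)(c−1) = (2−1)·(3−1) = 2

degrees of freedom = 2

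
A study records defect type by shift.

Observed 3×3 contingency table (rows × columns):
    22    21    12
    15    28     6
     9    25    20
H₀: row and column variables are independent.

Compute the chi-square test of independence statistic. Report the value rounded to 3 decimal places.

test statistic = 13.885

Row totals [55, 49, 54], col totals [46, 74, 38], n=158
χ² = (22−16.01)²/16.01 + (21−25.76)²/25.76 + (12−13.23)²/13.23 + (15−14.27)²/14.27 + (28−22.95)²/22.95 + (6−11.78)²/11.78 + (9−15.72)²/15.72 + (25−25.29)²/25.29 + (20−12.99)²/12.99 = 13.8846
df = 4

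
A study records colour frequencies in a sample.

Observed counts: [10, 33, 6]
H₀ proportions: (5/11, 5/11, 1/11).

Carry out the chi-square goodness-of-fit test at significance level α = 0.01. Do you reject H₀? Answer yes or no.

reject H₀: yes

n = 49; E_i = n·p_i = [22.27, 22.27, 4.45]
χ² = (10−22.27)²/22.27 + (33−22.27)²/22.27 + (6−4.45)²/4.45 = 12.4653
df = 2
p-value (upper-tail) = 0.00196
At α=0.01: p < α → reject H₀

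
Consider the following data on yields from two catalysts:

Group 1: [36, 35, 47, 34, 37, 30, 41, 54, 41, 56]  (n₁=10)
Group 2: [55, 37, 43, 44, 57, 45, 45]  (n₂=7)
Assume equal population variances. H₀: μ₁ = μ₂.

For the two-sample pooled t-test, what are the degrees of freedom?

df = n₁ + n₂ − 2 = 10 + 7 − 2 = 15

degrees of freedom = 15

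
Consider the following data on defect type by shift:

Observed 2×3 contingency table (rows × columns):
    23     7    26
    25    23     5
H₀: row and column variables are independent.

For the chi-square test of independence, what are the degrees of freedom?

degrees of freedom = 2

df = (r−1)(c−1) = (2−1)·(3−1) = 2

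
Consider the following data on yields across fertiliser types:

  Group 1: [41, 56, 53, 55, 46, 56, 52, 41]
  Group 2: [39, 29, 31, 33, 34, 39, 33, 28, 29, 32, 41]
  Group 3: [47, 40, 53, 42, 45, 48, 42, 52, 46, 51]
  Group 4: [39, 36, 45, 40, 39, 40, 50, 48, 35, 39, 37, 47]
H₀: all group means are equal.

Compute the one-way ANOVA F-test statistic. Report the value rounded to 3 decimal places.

test statistic = 20.163

Group means [50.00, 33.45, 46.60, 41.25], grand mean 42.171
SSB = Σnᵢ(x̄ᵢ−x̄)² = 1532.428; SSW = ΣΣ(x−x̄ᵢ)² = 937.377
MSB = 1532.428/3 = 510.8092; MSW = 937.377/37 = 25.3345
F = MSB/MSW = 20.1626
df = (3, 37)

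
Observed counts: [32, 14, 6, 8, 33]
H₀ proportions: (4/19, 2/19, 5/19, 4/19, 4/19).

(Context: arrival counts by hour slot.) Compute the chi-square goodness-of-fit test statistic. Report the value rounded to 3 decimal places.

n = 93; E_i = n·p_i = [19.58, 9.79, 24.47, 19.58, 19.58]
χ² = (32−19.58)²/19.58 + (14−9.79)²/9.79 + (6−24.47)²/24.47 + (8−19.58)²/19.58 + (33−19.58)²/19.58 = 39.6833
df = 4

test statistic = 39.683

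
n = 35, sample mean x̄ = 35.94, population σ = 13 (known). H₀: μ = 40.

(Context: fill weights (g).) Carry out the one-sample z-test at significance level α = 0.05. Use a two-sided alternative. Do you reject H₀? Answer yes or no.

SE = σ/√n = 13/√35 = 2.1974
z = (x̄−μ₀)/SE = (35.94−40)/2.1974 = -1.8476
p-value (two-sided) = 0.06465
At α=0.05: p ≥ α → fail to reject H₀

reject H₀: no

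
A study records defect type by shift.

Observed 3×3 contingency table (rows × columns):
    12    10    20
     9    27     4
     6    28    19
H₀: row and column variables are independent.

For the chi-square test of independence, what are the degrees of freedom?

df = (r−1)(c−1) = (3−1)·(3−1) = 4

degrees of freedom = 4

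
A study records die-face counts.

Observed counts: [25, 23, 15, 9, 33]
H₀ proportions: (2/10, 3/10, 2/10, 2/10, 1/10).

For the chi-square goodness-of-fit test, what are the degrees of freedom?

df = k − 1 = 5 − 1 = 4

degrees of freedom = 4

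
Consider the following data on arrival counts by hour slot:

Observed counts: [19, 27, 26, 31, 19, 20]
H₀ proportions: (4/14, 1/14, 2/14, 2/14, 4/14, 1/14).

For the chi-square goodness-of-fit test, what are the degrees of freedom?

degrees of freedom = 5

df = k − 1 = 6 − 1 = 5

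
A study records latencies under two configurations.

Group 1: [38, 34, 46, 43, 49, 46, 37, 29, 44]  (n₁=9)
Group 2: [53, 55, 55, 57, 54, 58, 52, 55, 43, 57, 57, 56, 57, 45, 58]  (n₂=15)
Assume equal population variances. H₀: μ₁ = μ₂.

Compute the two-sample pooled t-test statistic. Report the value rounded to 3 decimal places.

test statistic = -5.989

x̄₁=40.667, s₁=6.557, n₁=9
x̄₂=54.133, s₂=4.486, n₂=15
s_p² = [8·6.557² + 14·4.486²]/22 = 28.4424
SE = √(s_p²·(1/9+1/15)) = 2.2487
t = (40.667−54.133)/2.2487 = -5.9888
df = 22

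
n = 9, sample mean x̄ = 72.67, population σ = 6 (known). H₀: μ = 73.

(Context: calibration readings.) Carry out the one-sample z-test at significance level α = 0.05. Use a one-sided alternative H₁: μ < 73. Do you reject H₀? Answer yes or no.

SE = σ/√n = 6/√9 = 2.0000
z = (x̄−μ₀)/SE = (72.67−73)/2.0000 = -0.1650
p-value (one-sided, H₁ less) = 0.43447
At α=0.05: p ≥ α → fail to reject H₀

reject H₀: no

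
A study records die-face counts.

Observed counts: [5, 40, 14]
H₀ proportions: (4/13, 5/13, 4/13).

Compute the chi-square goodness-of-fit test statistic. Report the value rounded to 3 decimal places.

test statistic = 23.682

n = 59; E_i = n·p_i = [18.15, 22.69, 18.15]
χ² = (5−18.15)²/18.15 + (40−22.69)²/22.69 + (14−18.15)²/18.15 = 23.6822
df = 2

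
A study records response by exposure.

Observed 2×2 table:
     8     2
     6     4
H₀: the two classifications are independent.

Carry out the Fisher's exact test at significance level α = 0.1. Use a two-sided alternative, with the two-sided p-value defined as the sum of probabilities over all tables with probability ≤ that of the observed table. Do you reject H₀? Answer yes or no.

reject H₀: no

Margins: r₁=10, r₂=10, c₁=14, c₂=6, n=20
p_obs = C(10,8)·C(10,6)/C(20,14); sum pmf over tables with pmf ≤ p_obs
p-value (two-sided) = 0.62848
At α=0.1: p ≥ α → fail to reject H₀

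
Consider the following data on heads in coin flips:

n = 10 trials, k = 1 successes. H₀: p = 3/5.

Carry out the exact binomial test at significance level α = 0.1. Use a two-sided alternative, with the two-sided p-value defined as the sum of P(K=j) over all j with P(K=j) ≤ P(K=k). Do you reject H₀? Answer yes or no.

reject H₀: yes

Exact binomial: n=10, k=1, p₀=3/5=0.6000
P(X=j) = C(n,j)·p₀^j·(1−p₀)^(n−j); p = Σ P(X=j) over j with P(X=j) ≤ P(X=1)
p-value (two-sided) = 0.00168
At α=0.1: p < α → reject H₀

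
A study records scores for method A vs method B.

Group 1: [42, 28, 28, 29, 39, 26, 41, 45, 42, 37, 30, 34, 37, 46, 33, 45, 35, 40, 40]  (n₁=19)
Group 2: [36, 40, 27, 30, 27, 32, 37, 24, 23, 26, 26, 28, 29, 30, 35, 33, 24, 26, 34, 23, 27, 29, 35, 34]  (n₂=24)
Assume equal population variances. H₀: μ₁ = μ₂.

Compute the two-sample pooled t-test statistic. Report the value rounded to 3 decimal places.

test statistic = 4.065

x̄₁=36.684, s₁=6.325, n₁=19
x̄₂=29.792, s₂=4.800, n₂=24
s_p² = [18·6.325² + 23·4.800²]/41 = 30.4894
SE = √(s_p²·(1/19+1/24)) = 1.6956
t = (36.684−29.792)/1.6956 = 4.0649
df = 41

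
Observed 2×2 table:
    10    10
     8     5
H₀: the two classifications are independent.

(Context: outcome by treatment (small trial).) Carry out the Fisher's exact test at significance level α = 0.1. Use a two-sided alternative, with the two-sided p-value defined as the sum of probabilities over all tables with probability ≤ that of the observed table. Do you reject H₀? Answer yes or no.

reject H₀: no

Margins: r₁=20, r₂=13, c₁=18, c₂=15, n=33
p_obs = C(20,10)·C(13,8)/C(33,18); sum pmf over tables with pmf ≤ p_obs
p-value (two-sided) = 0.72211
At α=0.1: p ≥ α → fail to reject H₀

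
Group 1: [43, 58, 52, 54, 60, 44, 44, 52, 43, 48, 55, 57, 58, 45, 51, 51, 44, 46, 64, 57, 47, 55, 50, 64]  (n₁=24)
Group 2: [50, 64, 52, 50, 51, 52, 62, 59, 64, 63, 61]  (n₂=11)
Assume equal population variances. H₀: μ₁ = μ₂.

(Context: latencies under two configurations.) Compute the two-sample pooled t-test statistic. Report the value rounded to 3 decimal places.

x̄₁=51.750, s₁=6.529, n₁=24
x̄₂=57.091, s₂=6.024, n₂=11
s_p² = [23·6.529² + 10·6.024²]/33 = 40.7094
SE = √(s_p²·(1/24+1/11)) = 2.3232
t = (51.750−57.091)/2.3232 = -2.2990
df = 33

test statistic = -2.299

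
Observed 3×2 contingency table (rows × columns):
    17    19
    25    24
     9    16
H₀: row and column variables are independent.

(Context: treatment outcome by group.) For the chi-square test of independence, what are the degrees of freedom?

degrees of freedom = 2

df = (r−1)(c−1) = (3−1)·(2−1) = 2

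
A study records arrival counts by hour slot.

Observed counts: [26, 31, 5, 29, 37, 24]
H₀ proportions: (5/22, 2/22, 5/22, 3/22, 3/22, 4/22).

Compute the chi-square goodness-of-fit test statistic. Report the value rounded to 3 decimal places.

test statistic = 65.303

n = 152; E_i = n·p_i = [34.55, 13.82, 34.55, 20.73, 20.73, 27.64]
χ² = (26−34.55)²/34.55 + (31−13.82)²/13.82 + (5−34.55)²/34.55 + (29−20.73)²/20.73 + (37−20.73)²/20.73 + (24−27.64)²/27.64 = 65.3031
df = 5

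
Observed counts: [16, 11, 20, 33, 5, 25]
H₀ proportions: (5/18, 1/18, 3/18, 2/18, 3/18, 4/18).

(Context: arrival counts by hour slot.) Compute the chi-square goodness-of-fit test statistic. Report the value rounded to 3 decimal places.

n = 110; E_i = n·p_i = [30.56, 6.11, 18.33, 12.22, 18.33, 24.44]
χ² = (16−30.56)²/30.56 + (11−6.11)²/6.11 + (20−18.33)²/18.33 + (33−12.22)²/12.22 + (5−18.33)²/18.33 + (25−24.44)²/24.44 = 56.0282
df = 5

test statistic = 56.028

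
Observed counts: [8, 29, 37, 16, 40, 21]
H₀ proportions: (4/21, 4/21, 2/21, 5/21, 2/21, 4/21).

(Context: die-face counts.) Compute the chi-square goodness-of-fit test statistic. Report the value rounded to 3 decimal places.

n = 151; E_i = n·p_i = [28.76, 28.76, 14.38, 35.95, 14.38, 28.76]
χ² = (8−28.76)²/28.76 + (29−28.76)²/28.76 + (37−14.38)²/14.38 + (16−35.95)²/35.95 + (40−14.38)²/14.38 + (21−28.76)²/28.76 = 109.3722
df = 5

test statistic = 109.372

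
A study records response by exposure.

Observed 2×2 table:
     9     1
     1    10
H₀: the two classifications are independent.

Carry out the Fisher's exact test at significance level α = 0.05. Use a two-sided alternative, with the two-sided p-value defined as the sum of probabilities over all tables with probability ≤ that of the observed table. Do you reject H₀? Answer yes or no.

reject H₀: yes

Margins: r₁=10, r₂=11, c₁=10, c₂=11, n=21
p_obs = C(10,9)·C(11,1)/C(21,10); sum pmf over tables with pmf ≤ p_obs
p-value (two-sided) = 0.00035
At α=0.05: p < α → reject H₀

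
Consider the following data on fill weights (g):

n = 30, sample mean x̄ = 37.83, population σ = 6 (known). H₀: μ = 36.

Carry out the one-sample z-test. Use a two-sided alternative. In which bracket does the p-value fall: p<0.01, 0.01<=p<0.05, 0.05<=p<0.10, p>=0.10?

p-value bracket: 0.05<=p<0.10

SE = σ/√n = 6/√30 = 1.0954
z = (x̄−μ₀)/SE = (37.83−36)/1.0954 = 1.6706
p-value (two-sided) = 0.09481
→ bracket: 0.05<=p<0.10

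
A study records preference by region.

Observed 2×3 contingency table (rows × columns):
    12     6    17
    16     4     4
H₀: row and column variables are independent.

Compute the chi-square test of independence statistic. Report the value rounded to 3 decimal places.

test statistic = 7.219

Row totals [35, 24], col totals [28, 10, 21], n=59
χ² = (12−16.61)²/16.61 + (6−5.93)²/5.93 + (17−12.46)²/12.46 + (16−11.39)²/11.39 + (4−4.07)²/4.07 + (4−8.54)²/8.54 = 7.2191
df = 2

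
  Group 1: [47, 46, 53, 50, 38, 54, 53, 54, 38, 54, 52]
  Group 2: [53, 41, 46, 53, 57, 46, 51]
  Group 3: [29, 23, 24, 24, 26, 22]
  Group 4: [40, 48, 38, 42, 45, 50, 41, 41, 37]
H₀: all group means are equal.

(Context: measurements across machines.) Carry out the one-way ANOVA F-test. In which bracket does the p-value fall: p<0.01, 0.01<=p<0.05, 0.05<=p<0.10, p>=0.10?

Group means [49.00, 49.57, 24.67, 42.44], grand mean 42.909
SSB = Σnᵢ(x̄ᵢ−x̄)² = 2717.457; SSW = ΣΣ(x−x̄ᵢ)² = 737.270
MSB = 2717.457/3 = 905.8191; MSW = 737.270/29 = 25.4231
F = MSB/MSW = 35.6298
df = (3, 29)
p-value (upper-tail) = 0.00000
→ bracket: p<0.01

p-value bracket: p<0.01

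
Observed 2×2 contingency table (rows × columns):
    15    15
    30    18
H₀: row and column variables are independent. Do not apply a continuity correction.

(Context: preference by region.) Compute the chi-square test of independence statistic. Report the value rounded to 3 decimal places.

Row totals [30, 48], col totals [45, 33], n=78
χ² = (15−17.31)²/17.31 + (15−12.69)²/12.69 + (30−27.69)²/27.69 + (18−20.31)²/20.31 = 1.1818
df = 1

test statistic = 1.182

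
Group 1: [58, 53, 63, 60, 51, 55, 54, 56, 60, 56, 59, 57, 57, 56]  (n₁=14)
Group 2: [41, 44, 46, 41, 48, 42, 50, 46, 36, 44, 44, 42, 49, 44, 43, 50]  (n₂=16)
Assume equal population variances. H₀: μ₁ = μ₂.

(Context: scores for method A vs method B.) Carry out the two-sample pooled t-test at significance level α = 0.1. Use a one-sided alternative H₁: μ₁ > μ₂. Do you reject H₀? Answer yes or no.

x̄₁=56.786, s₁=3.118, n₁=14
x̄₂=44.375, s₂=3.739, n₂=16
s_p² = [13·3.118² + 15·3.739²]/28 = 12.0038
SE = √(s_p²·(1/14+1/16)) = 1.2679
t = (56.786−44.375)/1.2679 = 9.7881
df = 28
p-value (one-sided, H₁ greater) = 0.00000
At α=0.1: p < α → reject H₀

reject H₀: yes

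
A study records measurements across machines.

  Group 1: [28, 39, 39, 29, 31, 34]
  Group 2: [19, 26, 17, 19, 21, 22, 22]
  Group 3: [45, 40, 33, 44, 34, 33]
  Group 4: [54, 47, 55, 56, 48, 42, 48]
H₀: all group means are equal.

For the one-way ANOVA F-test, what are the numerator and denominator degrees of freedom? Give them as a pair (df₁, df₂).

degrees of freedom = [3, 22]

k = 4 groups, N = 26 total
df = (k−1, N−k) = (4−1, 26−4) = (3, 22)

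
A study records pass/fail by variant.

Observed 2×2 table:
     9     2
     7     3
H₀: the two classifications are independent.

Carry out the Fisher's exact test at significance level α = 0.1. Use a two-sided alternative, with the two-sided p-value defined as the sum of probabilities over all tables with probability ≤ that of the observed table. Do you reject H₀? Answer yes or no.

reject H₀: no

Margins: r₁=11, r₂=10, c₁=16, c₂=5, n=21
p_obs = C(11,9)·C(10,7)/C(21,16); sum pmf over tables with pmf ≤ p_obs
p-value (two-sided) = 0.63512
At α=0.1: p ≥ α → fail to reject H₀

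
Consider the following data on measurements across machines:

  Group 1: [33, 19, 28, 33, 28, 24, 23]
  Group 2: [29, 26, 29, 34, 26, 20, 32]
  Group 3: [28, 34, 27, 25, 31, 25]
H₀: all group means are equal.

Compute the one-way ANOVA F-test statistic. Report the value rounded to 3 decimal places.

Group means [26.86, 28.00, 28.33], grand mean 27.700
SSB = Σnᵢ(x̄ᵢ−x̄)² = 8.010; SSW = ΣΣ(x−x̄ᵢ)² = 352.190
MSB = 8.010/2 = 4.0048; MSW = 352.190/17 = 20.7171
F = MSB/MSW = 0.1933
df = (2, 17)

test statistic = 0.193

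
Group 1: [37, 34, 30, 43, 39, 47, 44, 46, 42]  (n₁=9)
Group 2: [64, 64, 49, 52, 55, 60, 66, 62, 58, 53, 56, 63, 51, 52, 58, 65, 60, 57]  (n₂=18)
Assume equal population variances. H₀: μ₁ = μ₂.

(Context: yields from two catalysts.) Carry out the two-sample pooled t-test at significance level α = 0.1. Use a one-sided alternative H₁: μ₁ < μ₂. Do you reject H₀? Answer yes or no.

x̄₁=40.222, s₁=5.696, n₁=9
x̄₂=58.056, s₂=5.286, n₂=18
s_p² = [8·5.696² + 17·5.286²]/25 = 29.3800
SE = √(s_p²·(1/9+1/18)) = 2.2128
t = (40.222−58.056)/2.2128 = -8.0590
df = 25
p-value (one-sided, H₁ less) = 0.00000
At α=0.1: p < α → reject H₀

reject H₀: yes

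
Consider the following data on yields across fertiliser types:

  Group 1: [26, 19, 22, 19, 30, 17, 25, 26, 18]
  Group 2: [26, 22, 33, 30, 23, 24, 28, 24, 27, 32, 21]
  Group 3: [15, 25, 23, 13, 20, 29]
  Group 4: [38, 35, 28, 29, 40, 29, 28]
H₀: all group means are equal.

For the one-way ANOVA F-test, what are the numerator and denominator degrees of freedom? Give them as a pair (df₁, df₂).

degrees of freedom = [3, 29]

k = 4 groups, N = 33 total
df = (k−1, N−k) = (4−1, 33−4) = (3, 29)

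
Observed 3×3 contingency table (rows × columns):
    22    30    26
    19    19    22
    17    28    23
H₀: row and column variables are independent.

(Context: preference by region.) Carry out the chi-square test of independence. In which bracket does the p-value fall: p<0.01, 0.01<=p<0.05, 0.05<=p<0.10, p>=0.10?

p-value bracket: p>=0.10

Row totals [78, 60, 68], col totals [58, 77, 71], n=206
χ² = (22−21.96)²/21.96 + (30−29.16)²/29.16 + (26−26.88)²/26.88 + (19−16.89)²/16.89 + (19−22.43)²/22.43 + (22−20.68)²/20.68 + (17−19.15)²/19.15 + (28−25.42)²/25.42 + (23−23.44)²/23.44 = 1.4353
df = 4
p-value (upper-tail) = 0.83803
→ bracket: p>=0.10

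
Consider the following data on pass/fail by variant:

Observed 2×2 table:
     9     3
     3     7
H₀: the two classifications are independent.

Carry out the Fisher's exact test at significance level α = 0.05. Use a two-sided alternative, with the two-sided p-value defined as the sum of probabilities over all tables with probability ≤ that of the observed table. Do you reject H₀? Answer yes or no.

Margins: r₁=12, r₂=10, c₁=12, c₂=10, n=22
p_obs = C(12,9)·C(10,3)/C(22,12); sum pmf over tables with pmf ≤ p_obs
p-value (two-sided) = 0.08356
At α=0.05: p ≥ α → fail to reject H₀

reject H₀: no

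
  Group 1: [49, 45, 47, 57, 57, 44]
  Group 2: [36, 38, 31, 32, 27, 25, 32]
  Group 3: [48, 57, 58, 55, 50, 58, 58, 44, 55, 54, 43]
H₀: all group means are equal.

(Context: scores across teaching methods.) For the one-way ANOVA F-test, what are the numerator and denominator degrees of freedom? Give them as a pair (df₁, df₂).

degrees of freedom = [2, 21]

k = 3 groups, N = 24 total
df = (k−1, N−k) = (3−1, 24−3) = (2, 21)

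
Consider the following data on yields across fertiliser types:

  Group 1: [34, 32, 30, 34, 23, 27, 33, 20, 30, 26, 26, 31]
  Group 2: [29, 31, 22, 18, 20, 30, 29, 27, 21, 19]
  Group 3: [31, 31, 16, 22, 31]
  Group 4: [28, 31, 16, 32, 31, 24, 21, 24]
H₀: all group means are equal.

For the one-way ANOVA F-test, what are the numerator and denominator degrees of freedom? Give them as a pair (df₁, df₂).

k = 4 groups, N = 35 total
df = (k−1, N−k) = (4−1, 35−4) = (3, 31)

degrees of freedom = [3, 31]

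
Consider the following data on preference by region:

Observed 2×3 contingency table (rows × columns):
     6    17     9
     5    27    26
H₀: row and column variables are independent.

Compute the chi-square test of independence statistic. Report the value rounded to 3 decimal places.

Row totals [32, 58], col totals [11, 44, 35], n=90
χ² = (6−3.91)²/3.91 + (17−15.64)²/15.64 + (9−12.44)²/12.44 + (5−7.09)²/7.09 + (27−28.36)²/28.36 + (26−22.56)²/22.56 = 3.3928
df = 2

test statistic = 3.393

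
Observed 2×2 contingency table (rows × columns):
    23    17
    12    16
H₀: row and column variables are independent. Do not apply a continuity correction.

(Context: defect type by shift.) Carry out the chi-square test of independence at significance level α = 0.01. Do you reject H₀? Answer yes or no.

reject H₀: no

Row totals [40, 28], col totals [35, 33], n=68
χ² = (23−20.59)²/20.59 + (17−19.41)²/19.41 + (12−14.41)²/14.41 + (16−13.59)²/13.59 = 1.4138
df = 1
p-value (upper-tail) = 0.23442
At α=0.01: p ≥ α → fail to reject H₀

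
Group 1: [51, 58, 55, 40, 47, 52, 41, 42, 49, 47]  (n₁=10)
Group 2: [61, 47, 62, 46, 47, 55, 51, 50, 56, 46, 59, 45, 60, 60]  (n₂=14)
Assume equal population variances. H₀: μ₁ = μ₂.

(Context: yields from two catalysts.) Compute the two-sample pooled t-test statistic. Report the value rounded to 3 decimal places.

test statistic = -1.933

x̄₁=48.200, s₁=6.015, n₁=10
x̄₂=53.214, s₂=6.435, n₂=14
s_p² = [9·6.015² + 13·6.435²]/22 = 39.2708
SE = √(s_p²·(1/10+1/14)) = 2.5946
t = (48.200−53.214)/2.5946 = -1.9326
df = 22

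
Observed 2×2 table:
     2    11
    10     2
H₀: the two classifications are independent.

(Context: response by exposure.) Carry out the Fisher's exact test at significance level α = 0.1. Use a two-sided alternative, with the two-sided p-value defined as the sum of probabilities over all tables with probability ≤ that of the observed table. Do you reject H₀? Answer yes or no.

Margins: r₁=13, r₂=12, c₁=12, c₂=13, n=25
p_obs = C(13,2)·C(12,10)/C(25,12); sum pmf over tables with pmf ≤ p_obs
p-value (two-sided) = 0.00120
At α=0.1: p < α → reject H₀

reject H₀: yes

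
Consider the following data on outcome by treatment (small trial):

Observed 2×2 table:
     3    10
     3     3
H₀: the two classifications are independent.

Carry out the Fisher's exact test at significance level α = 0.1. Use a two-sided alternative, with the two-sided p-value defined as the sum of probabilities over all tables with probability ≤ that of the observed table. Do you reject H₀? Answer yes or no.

Margins: r₁=13, r₂=6, c₁=6, c₂=13, n=19
p_obs = C(13,3)·C(6,3)/C(19,6); sum pmf over tables with pmf ≤ p_obs
p-value (two-sided) = 0.32010
At α=0.1: p ≥ α → fail to reject H₀

reject H₀: no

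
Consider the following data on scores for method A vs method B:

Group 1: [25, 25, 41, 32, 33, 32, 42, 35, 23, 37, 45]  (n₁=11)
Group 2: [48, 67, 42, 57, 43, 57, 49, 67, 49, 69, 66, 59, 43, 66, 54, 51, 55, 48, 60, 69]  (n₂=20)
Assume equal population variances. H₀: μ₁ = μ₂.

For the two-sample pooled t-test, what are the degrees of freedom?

df = n₁ + n₂ − 2 = 11 + 20 − 2 = 29

degrees of freedom = 29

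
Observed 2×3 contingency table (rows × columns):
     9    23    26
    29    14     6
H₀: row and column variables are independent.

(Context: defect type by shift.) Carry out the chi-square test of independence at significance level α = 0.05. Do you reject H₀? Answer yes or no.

Row totals [58, 49], col totals [38, 37, 32], n=107
χ² = (9−20.60)²/20.60 + (23−20.06)²/20.06 + (26−17.35)²/17.35 + (29−17.40)²/17.40 + (14−16.94)²/16.94 + (6−14.65)²/14.65 = 24.6328
df = 2
p-value (upper-tail) = 0.00000
At α=0.05: p < α → reject H₀

reject H₀: yes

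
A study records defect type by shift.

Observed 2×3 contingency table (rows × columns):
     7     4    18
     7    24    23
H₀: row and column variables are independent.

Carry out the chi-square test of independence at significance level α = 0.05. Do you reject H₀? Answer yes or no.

Row totals [29, 54], col totals [14, 28, 41], n=83
χ² = (7−4.89)²/4.89 + (4−9.78)²/9.78 + (18−14.33)²/14.33 + (7−9.11)²/9.11 + (24−18.22)²/18.22 + (23−26.67)²/26.67 = 8.1002
df = 2
p-value (upper-tail) = 0.01742
At α=0.05: p < α → reject H₀

reject H₀: yes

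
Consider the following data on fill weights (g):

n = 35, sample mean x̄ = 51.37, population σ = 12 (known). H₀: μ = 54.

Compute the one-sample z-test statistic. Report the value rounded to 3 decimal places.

SE = σ/√n = 12/√35 = 2.0284
z = (x̄−μ₀)/SE = (51.37−54)/2.0284 = -1.2966

test statistic = -1.297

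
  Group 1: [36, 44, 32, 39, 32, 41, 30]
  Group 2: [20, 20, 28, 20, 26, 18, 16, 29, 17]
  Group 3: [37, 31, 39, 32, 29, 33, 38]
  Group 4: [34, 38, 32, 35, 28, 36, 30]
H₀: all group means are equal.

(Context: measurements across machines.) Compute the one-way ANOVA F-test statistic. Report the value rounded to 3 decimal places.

Group means [36.29, 21.56, 34.14, 33.29], grand mean 30.667
SSB = Σnᵢ(x̄ᵢ−x̄)² = 1100.730; SSW = ΣΣ(x−x̄ᵢ)² = 515.937
MSB = 1100.730/3 = 366.9101; MSW = 515.937/26 = 19.8437
F = MSB/MSW = 18.4900
df = (3, 26)

test statistic = 18.490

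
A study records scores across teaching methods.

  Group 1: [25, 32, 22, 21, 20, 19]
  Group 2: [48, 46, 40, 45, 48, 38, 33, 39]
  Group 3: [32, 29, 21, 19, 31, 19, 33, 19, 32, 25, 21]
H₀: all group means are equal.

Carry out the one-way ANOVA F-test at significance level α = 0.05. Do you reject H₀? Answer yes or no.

reject H₀: yes

Group means [23.17, 42.12, 25.55], grand mean 30.280
SSB = Σnᵢ(x̄ᵢ−x̄)² = 1672.604; SSW = ΣΣ(x−x̄ᵢ)² = 672.436
MSB = 1672.604/2 = 836.3022; MSW = 672.436/22 = 30.5653
F = MSB/MSW = 27.3612
df = (2, 22)
p-value (upper-tail) = 0.00000
At α=0.05: p < α → reject H₀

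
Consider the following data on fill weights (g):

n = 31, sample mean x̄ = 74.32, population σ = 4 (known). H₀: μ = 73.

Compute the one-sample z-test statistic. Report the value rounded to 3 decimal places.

test statistic = 1.837

SE = σ/√n = 4/√31 = 0.7184
z = (x̄−μ₀)/SE = (74.32−73)/0.7184 = 1.8374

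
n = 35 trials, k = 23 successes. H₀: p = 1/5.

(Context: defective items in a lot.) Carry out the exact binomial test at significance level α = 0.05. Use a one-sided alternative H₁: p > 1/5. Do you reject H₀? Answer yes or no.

Exact binomial: n=35, k=23, p₀=1/5=0.2000
P(X≥23) from Σ C(n,i)·p₀^i·(1−p₀)^(n−i)
p-value (one-sided, H₁ greater) = 0.00000
At α=0.05: p < α → reject H₀

reject H₀: yes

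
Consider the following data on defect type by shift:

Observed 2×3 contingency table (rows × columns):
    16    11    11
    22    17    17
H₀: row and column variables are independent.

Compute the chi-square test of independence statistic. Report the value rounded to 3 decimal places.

Row totals [38, 56], col totals [38, 28, 28], n=94
χ² = (16−15.36)²/15.36 + (11−11.32)²/11.32 + (11−11.32)²/11.32 + (22−22.64)²/22.64 + (17−16.68)²/16.68 + (17−16.68)²/16.68 = 0.0747
df = 2

test statistic = 0.075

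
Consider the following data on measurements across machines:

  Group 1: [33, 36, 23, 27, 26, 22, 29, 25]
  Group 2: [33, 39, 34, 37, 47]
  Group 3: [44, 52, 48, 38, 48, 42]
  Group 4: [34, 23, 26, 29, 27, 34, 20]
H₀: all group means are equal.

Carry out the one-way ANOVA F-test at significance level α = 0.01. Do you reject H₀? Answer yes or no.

Group means [27.62, 38.00, 45.33, 27.57], grand mean 33.692
SSB = Σnᵢ(x̄ᵢ−x̄)² = 1462.616; SSW = ΣΣ(x−x̄ᵢ)² = 578.923
MSB = 1462.616/3 = 487.5386; MSW = 578.923/22 = 26.3147
F = MSB/MSW = 18.5273
df = (3, 22)
p-value (upper-tail) = 0.00000
At α=0.01: p < α → reject H₀

reject H₀: yes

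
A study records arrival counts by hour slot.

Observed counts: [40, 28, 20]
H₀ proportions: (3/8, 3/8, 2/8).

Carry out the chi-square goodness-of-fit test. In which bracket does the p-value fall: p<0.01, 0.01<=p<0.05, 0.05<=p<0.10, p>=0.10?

p-value bracket: p>=0.10

n = 88; E_i = n·p_i = [33.00, 33.00, 22.00]
χ² = (40−33.00)²/33.00 + (28−33.00)²/33.00 + (20−22.00)²/22.00 = 2.4242
df = 2
p-value (upper-tail) = 0.29757
→ bracket: p>=0.10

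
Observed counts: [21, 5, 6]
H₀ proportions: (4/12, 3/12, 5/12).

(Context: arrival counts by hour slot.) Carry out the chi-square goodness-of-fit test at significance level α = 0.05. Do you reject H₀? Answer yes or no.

n = 32; E_i = n·p_i = [10.67, 8.00, 13.33]
χ² = (21−10.67)²/10.67 + (5−8.00)²/8.00 + (6−13.33)²/13.33 = 15.1688
df = 2
p-value (upper-tail) = 0.00051
At α=0.05: p < α → reject H₀

reject H₀: yes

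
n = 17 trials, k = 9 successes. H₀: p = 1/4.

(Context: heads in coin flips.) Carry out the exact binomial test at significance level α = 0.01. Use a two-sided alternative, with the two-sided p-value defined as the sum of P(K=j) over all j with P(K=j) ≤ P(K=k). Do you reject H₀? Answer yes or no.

Exact binomial: n=17, k=9, p₀=1/4=0.2500
P(X=j) = C(n,j)·p₀^j·(1−p₀)^(n−j); p = Σ P(X=j) over j with P(X=j) ≤ P(X=9)
p-value (two-sided) = 0.01990
At α=0.01: p ≥ α → fail to reject H₀

reject H₀: no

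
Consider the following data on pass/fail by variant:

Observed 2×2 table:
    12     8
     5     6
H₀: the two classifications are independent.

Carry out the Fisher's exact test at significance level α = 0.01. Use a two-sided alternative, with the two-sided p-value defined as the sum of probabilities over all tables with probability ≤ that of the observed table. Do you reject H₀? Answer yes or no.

Margins: r₁=20, r₂=11, c₁=17, c₂=14, n=31
p_obs = C(20,12)·C(11,5)/C(31,17); sum pmf over tables with pmf ≤ p_obs
p-value (two-sided) = 0.47747
At α=0.01: p ≥ α → fail to reject H₀

reject H₀: no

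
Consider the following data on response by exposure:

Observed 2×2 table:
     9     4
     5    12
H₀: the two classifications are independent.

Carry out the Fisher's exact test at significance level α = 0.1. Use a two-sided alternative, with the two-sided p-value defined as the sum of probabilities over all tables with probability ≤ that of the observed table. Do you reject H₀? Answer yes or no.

reject H₀: yes

Margins: r₁=13, r₂=17, c₁=14, c₂=16, n=30
p_obs = C(13,9)·C(17,5)/C(30,14); sum pmf over tables with pmf ≤ p_obs
p-value (two-sided) = 0.06336
At α=0.1: p < α → reject H₀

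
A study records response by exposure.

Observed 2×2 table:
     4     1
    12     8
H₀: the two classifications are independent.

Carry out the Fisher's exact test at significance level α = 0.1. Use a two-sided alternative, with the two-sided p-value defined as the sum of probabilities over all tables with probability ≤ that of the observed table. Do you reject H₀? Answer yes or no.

Margins: r₁=5, r₂=20, c₁=16, c₂=9, n=25
p_obs = C(5,4)·C(20,12)/C(25,16); sum pmf over tables with pmf ≤ p_obs
p-value (two-sided) = 0.62055
At α=0.1: p ≥ α → fail to reject H₀

reject H₀: no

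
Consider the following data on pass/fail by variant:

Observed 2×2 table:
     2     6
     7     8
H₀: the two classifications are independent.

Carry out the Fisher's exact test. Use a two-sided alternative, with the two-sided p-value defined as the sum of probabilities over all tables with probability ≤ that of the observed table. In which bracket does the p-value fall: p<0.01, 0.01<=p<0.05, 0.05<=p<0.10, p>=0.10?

p-value bracket: p>=0.10

Margins: r₁=8, r₂=15, c₁=9, c₂=14, n=23
p_obs = C(8,2)·C(15,7)/C(23,9); sum pmf over tables with pmf ≤ p_obs
p-value (two-sided) = 0.39978
→ bracket: p>=0.10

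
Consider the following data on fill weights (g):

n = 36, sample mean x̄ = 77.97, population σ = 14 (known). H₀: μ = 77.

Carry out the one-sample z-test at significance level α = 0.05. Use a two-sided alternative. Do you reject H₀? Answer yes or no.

reject H₀: no

SE = σ/√n = 14/√36 = 2.3333
z = (x̄−μ₀)/SE = (77.97−77)/2.3333 = 0.4157
p-value (two-sided) = 0.67762
At α=0.05: p ≥ α → fail to reject H₀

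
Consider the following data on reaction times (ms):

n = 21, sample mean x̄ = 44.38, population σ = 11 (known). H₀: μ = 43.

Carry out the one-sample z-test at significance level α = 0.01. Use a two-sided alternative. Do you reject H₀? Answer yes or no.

SE = σ/√n = 11/√21 = 2.4004
z = (x̄−μ₀)/SE = (44.38−43)/2.4004 = 0.5749
p-value (two-sided) = 0.56536
At α=0.01: p ≥ α → fail to reject H₀

reject H₀: no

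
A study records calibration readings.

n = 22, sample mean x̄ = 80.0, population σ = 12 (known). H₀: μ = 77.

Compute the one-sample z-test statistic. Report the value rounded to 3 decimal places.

SE = σ/√n = 12/√22 = 2.5584
z = (x̄−μ₀)/SE = (80.0−77)/2.5584 = 1.1726

test statistic = 1.173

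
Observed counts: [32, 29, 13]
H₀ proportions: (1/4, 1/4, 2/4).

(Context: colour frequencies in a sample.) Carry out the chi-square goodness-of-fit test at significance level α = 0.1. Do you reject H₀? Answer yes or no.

reject H₀: yes

n = 74; E_i = n·p_i = [18.50, 18.50, 37.00]
χ² = (32−18.50)²/18.50 + (29−18.50)²/18.50 + (13−37.00)²/37.00 = 31.3784
df = 2
p-value (upper-tail) = 0.00000
At α=0.1: p < α → reject H₀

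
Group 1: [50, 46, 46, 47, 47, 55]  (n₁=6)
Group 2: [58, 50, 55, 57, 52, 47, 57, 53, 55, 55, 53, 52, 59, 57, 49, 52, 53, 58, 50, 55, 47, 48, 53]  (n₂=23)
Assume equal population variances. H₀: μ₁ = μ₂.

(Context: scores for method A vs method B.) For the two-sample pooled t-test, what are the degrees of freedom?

degrees of freedom = 27

df = n₁ + n₂ − 2 = 6 + 23 − 2 = 27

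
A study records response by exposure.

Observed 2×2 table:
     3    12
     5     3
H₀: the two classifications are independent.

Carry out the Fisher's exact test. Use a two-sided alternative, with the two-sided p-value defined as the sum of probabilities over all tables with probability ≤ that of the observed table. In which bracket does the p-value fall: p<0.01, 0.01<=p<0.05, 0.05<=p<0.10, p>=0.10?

p-value bracket: 0.05<=p<0.10

Margins: r₁=15, r₂=8, c₁=8, c₂=15, n=23
p_obs = C(15,3)·C(8,5)/C(23,8); sum pmf over tables with pmf ≤ p_obs
p-value (two-sided) = 0.07133
→ bracket: 0.05<=p<0.10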